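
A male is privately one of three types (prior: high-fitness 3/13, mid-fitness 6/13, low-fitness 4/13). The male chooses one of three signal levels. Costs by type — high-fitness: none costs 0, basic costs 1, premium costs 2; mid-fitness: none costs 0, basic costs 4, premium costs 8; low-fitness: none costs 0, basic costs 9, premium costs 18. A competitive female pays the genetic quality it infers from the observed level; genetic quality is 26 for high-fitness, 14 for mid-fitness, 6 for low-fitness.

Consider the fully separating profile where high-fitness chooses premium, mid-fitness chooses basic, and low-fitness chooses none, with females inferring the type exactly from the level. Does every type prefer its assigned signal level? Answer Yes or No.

No

Separating mating payoffs: premium → 26, basic → 14, none → 6.
high-fitness (assigned premium): none: 6 − 0 = 6; basic: 14 − 1 = 13; premium: 26 − 2 = 24. high-fitness stays.
mid-fitness (assigned basic): none: 6 − 0 = 6; basic: 14 − 4 = 10; premium: 26 − 8 = 18. mid-fitness prefers premium.
low-fitness (assigned none): none: 6 − 0 = 6; basic: 14 − 9 = 5; premium: 26 − 18 = 8. low-fitness prefers premium.
At least one type deviates; the separating profile fails.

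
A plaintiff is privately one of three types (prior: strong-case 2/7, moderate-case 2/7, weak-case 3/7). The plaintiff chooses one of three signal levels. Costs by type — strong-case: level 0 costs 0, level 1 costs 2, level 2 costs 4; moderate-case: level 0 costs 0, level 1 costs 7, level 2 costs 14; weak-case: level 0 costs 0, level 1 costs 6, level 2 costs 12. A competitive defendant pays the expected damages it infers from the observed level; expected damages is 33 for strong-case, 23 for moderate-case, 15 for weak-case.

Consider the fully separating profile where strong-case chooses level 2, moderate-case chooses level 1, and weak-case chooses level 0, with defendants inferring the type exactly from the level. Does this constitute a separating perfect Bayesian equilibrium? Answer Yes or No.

Separating settlements: level 2 → 33, level 1 → 23, level 0 → 15.
strong-case (assigned level 2): level 0: 15 − 0 = 15; level 1: 23 − 2 = 21; level 2: 33 − 4 = 29. strong-case stays.
moderate-case (assigned level 1): level 0: 15 − 0 = 15; level 1: 23 − 7 = 16; level 2: 33 − 14 = 19. moderate-case prefers level 2.
weak-case (assigned level 0): level 0: 15 − 0 = 15; level 1: 23 − 6 = 17; level 2: 33 − 12 = 21. weak-case prefers level 2.
At least one type deviates; the separating profile fails.

No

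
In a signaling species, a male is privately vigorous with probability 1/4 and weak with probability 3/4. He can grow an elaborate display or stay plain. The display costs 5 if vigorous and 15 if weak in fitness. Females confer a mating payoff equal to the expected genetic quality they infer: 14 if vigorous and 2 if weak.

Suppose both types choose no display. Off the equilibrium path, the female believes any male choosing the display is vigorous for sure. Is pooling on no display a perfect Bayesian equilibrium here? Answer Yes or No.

No

On path, the female holds the prior and pays 1/4·14 + 3/4·2 = 5. Off path (the display), believing vigorous, it pays 14.
vigorous: no display nets 5; the display nets 14 − 5 = 9. vigorous would deviate.
weak: no display nets 5; the display nets 14 − 15 = -1. weak stays.
A type deviates, so pooling fails.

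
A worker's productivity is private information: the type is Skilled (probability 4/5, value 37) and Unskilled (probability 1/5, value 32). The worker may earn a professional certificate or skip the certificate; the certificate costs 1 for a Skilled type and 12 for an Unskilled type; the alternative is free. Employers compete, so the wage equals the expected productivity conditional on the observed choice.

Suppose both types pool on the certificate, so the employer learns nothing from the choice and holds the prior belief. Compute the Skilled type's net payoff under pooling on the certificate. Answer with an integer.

35

Pooled wage = 4/5·37 + 1/5·32 = 36.
Skilled pays cost 1 for the certificate, so net payoff = 36 − 1 = 35.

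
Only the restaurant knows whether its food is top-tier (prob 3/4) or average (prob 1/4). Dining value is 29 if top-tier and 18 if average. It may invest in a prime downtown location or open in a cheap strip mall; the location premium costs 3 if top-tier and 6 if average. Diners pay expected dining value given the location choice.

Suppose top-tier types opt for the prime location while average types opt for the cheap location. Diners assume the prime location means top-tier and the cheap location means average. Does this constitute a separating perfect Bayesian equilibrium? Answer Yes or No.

Under these beliefs, the prime location earns price premium 29 and the cheap location earns price premium 18.
top-tier: the prime location nets 29 − 3 = 26; the cheap location nets 18. top-tier prefers the prime location.
average: the prime location nets 29 − 6 = 23; the cheap location nets 18. average would deviate to the prime location.
average has a profitable deviation, so the profile is not an equilibrium.

No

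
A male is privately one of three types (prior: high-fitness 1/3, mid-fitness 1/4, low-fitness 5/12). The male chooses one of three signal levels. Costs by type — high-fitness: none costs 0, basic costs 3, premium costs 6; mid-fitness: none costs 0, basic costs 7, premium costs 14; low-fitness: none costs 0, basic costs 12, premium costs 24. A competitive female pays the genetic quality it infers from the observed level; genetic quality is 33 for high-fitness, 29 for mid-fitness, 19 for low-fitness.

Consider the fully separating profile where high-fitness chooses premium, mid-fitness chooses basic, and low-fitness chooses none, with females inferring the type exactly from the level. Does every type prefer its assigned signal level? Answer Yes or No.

Yes

Separating mating payoffs: premium → 33, basic → 29, none → 19.
high-fitness (assigned premium): none: 19 − 0 = 19; basic: 29 − 3 = 26; premium: 33 − 6 = 27. high-fitness stays.
mid-fitness (assigned basic): none: 19 − 0 = 19; basic: 29 − 7 = 22; premium: 33 − 14 = 19. mid-fitness stays.
low-fitness (assigned none): none: 19 − 0 = 19; basic: 29 − 12 = 17; premium: 33 − 24 = 9. low-fitness stays.
Every type prefers its assigned level; separation holds.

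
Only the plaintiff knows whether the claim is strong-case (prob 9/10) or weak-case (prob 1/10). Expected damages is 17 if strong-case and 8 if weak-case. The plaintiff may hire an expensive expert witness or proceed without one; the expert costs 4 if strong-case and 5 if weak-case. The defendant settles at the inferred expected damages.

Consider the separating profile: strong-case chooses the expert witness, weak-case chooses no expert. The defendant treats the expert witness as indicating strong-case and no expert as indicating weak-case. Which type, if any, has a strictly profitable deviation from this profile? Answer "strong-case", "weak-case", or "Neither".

weak-case

The expert witness pays 17; no expert pays 8.
strong-case: assigned the expert witness, nets 17 − 4 = 13; deviating to no expert nets 8.
weak-case: assigned no expert, nets 8; deviating to the expert witness nets 17 − 5 = 12.
The weak-case type gains 4 by deviating.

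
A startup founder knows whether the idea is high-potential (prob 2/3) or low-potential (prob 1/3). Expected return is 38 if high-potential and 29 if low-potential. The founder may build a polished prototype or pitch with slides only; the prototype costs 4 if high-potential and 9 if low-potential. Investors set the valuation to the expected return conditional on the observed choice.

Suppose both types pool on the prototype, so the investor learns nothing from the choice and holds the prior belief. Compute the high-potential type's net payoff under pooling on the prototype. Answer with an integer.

Pooled valuation = 2/3·38 + 1/3·29 = 35.
high-potential pays cost 4 for the prototype, so net payoff = 35 − 4 = 31.

31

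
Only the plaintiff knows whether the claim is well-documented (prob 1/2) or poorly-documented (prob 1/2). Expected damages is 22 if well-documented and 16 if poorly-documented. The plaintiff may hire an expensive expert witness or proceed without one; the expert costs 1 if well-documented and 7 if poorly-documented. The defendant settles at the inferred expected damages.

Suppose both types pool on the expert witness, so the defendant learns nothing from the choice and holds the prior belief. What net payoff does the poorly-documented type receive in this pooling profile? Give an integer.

Pooled settlement = 1/2·22 + 1/2·16 = 19.
poorly-documented pays cost 7 for the expert witness, so net payoff = 19 − 7 = 12.

12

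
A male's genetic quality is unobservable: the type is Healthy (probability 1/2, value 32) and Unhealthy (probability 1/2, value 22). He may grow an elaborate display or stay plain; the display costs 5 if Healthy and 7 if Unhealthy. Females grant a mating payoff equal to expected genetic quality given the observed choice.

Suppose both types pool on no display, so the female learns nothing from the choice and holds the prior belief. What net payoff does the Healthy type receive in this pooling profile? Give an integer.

27

Pooled mating payoff = 1/2·32 + 1/2·22 = 27.
Healthy pays no cost for no display, so net payoff = 27.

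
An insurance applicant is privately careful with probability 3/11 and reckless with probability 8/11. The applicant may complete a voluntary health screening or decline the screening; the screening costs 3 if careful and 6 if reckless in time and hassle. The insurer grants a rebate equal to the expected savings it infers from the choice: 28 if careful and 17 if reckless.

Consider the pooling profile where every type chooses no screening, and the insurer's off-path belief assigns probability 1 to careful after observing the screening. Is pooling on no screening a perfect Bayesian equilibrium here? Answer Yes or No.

No

On path, the insurer holds the prior and pays 3/11·28 + 8/11·17 = 20. Off path (the screening), believing careful, it pays 28.
careful: no screening nets 20; the screening nets 28 − 3 = 25. careful would deviate.
reckless: no screening nets 20; the screening nets 28 − 6 = 22. reckless would deviate.
A type deviates, so pooling fails.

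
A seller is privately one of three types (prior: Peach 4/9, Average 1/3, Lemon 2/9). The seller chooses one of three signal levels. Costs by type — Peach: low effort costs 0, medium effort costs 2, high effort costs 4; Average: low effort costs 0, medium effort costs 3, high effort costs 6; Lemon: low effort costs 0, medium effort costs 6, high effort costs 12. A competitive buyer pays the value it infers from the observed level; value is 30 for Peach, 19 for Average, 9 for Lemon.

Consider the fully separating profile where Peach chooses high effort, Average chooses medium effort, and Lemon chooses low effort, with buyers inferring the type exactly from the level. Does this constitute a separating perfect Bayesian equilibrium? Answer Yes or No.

No

Separating prices: high effort → 30, medium effort → 19, low effort → 9.
Peach (assigned high effort): low effort: 9 − 0 = 9; medium effort: 19 − 2 = 17; high effort: 30 − 4 = 26. Peach stays.
Average (assigned medium effort): low effort: 9 − 0 = 9; medium effort: 19 − 3 = 16; high effort: 30 − 6 = 24. Average prefers high effort.
Lemon (assigned low effort): low effort: 9 − 0 = 9; medium effort: 19 − 6 = 13; high effort: 30 − 12 = 18. Lemon prefers high effort.
At least one type deviates; the separating profile fails.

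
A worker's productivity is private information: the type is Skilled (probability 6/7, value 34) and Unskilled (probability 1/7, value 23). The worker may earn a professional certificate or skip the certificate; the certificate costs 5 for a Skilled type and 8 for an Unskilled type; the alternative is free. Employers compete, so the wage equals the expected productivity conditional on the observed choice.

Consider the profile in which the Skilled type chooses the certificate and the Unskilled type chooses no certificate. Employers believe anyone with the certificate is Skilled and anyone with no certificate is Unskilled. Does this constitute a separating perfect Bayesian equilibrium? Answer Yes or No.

Under these beliefs, the certificate earns wage 34 and no certificate earns wage 23.
Skilled: the certificate nets 34 − 5 = 29; no certificate nets 23. Skilled prefers the certificate.
Unskilled: the certificate nets 34 − 8 = 26; no certificate nets 23. Unskilled would deviate to the certificate.
Unskilled has a profitable deviation, so the profile is not an equilibrium.

No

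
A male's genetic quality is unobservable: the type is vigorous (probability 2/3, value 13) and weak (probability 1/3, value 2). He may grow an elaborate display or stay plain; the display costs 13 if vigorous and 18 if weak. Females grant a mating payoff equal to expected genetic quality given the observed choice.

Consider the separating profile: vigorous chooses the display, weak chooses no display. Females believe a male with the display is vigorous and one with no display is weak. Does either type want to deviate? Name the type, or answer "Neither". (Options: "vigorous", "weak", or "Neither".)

vigorous

The display pays 13; no display pays 2.
vigorous: assigned the display, nets 13 − 13 = 0; deviating to no display nets 2.
weak: assigned no display, nets 2; deviating to the display nets 13 − 18 = -5.
The vigorous type gains 2 by deviating.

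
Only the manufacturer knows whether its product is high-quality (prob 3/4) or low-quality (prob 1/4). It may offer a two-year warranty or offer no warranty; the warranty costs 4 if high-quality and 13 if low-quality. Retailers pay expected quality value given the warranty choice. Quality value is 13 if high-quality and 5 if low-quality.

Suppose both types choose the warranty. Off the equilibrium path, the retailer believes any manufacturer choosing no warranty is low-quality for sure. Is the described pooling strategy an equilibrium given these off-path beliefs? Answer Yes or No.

On path, the retailer holds the prior and pays 3/4·13 + 1/4·5 = 11. Off path (no warranty), believing low-quality, it pays 5.
high-quality: the warranty nets 11 − 4 = 7; no warranty nets 5. high-quality stays.
low-quality: the warranty nets 11 − 13 = -2; no warranty nets 5. low-quality would deviate.
A type deviates, so pooling fails.

No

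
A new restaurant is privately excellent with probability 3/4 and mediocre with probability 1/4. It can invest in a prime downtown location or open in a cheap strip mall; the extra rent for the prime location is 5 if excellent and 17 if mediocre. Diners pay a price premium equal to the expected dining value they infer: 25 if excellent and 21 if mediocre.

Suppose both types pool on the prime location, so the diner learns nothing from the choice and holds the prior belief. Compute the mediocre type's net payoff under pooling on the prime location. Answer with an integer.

7

Pooled price premium = 3/4·25 + 1/4·21 = 24.
mediocre pays cost 17 for the prime location, so net payoff = 24 − 17 = 7.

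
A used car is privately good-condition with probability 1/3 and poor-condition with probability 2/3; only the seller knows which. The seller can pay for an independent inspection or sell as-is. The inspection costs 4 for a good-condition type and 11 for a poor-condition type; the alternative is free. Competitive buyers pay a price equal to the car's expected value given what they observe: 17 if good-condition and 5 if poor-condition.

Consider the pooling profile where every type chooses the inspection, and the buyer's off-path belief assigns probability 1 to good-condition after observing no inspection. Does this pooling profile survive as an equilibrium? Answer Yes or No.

No

On path, the buyer holds the prior and pays 1/3·17 + 2/3·5 = 9. Off path (no inspection), believing good-condition, it pays 17.
good-condition: the inspection nets 9 − 4 = 5; no inspection nets 17. good-condition would deviate.
poor-condition: the inspection nets 9 − 11 = -2; no inspection nets 17. poor-condition would deviate.
A type deviates, so pooling fails.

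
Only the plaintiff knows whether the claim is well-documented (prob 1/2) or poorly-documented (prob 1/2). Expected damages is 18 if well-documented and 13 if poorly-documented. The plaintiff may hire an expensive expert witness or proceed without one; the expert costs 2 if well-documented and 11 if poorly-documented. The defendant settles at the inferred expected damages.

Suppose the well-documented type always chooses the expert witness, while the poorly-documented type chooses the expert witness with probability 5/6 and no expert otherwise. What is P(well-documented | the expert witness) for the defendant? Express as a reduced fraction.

P(the expert witness) = (1/2)·1 + (1/2)·(5/6) = 11/12.
By Bayes' rule, P(well-documented | the expert witness) = (1/2) / (11/12) = 6/11.

6/11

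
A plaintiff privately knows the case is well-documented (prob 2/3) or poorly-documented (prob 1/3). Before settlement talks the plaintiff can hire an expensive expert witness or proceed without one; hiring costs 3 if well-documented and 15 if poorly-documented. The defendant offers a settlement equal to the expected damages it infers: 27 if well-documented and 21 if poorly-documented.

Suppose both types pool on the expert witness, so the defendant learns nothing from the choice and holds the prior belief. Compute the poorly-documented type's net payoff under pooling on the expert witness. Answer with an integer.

10

Pooled settlement = 2/3·27 + 1/3·21 = 25.
poorly-documented pays cost 15 for the expert witness, so net payoff = 25 − 15 = 10.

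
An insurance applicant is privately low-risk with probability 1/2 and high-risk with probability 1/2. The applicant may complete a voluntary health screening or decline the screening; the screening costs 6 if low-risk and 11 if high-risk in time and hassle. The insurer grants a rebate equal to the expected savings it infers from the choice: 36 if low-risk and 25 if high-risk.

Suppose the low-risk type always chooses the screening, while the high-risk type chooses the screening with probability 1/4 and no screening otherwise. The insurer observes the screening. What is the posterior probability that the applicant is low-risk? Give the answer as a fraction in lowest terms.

4/5

P(the screening) = (1/2)·1 + (1/2)·(1/4) = 5/8.
By Bayes' rule, P(low-risk | the screening) = (1/2) / (5/8) = 4/5.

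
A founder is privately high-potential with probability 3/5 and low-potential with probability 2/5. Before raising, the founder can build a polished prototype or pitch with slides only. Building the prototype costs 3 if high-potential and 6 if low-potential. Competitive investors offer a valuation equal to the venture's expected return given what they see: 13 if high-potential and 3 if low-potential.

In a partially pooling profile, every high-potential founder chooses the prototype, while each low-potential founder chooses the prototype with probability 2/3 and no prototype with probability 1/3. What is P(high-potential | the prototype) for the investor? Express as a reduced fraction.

9/13

P(the prototype) = (3/5)·1 + (2/5)·(2/3) = 13/15.
By Bayes' rule, P(high-potential | the prototype) = (3/5) / (13/15) = 9/13.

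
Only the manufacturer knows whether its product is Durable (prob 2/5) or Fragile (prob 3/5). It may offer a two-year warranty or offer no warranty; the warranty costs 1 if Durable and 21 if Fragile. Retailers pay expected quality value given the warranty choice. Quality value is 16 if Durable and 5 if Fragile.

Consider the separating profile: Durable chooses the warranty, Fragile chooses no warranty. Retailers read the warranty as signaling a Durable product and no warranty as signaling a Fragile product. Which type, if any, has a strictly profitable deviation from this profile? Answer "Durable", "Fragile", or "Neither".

The warranty pays 16; no warranty pays 5.
Durable: assigned the warranty, nets 16 − 1 = 15; deviating to no warranty nets 5.
Fragile: assigned no warranty, nets 5; deviating to the warranty nets 16 − 21 = -5.
Both types strictly prefer their assigned action; no profitable deviation.

Neither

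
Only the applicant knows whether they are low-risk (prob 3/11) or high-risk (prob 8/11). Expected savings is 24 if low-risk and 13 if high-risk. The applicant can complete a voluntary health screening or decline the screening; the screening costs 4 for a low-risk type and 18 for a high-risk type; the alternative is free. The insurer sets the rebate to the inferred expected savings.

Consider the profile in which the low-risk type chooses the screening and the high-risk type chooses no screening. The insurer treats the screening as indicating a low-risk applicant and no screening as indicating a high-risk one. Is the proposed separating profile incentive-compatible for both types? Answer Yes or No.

Under these beliefs, the screening earns rebate 24 and no screening earns rebate 13.
low-risk: the screening nets 24 − 4 = 20; no screening nets 13. low-risk prefers the screening.
high-risk: the screening nets 24 − 18 = 6; no screening nets 13. high-risk prefers no screening.
Neither type deviates, so the separating profile is an equilibrium.

Yes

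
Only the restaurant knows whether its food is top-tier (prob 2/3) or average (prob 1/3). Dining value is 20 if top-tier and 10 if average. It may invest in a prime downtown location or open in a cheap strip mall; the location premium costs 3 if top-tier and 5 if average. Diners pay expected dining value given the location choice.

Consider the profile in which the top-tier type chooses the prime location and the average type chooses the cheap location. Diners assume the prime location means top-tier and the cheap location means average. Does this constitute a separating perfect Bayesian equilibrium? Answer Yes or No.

Under these beliefs, the prime location earns price premium 20 and the cheap location earns price premium 10.
top-tier: the prime location nets 20 − 3 = 17; the cheap location nets 10. top-tier prefers the prime location.
average: the prime location nets 20 − 5 = 15; the cheap location nets 10. average would deviate to the prime location.
average has a profitable deviation, so the profile is not an equilibrium.

No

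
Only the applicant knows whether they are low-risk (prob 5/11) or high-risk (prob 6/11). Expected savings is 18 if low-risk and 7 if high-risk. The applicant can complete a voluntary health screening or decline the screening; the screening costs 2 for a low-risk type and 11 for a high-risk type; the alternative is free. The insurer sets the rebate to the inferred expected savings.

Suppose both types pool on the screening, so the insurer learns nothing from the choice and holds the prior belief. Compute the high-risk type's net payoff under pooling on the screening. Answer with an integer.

Pooled rebate = 5/11·18 + 6/11·7 = 12.
high-risk pays cost 11 for the screening, so net payoff = 12 − 11 = 1.

1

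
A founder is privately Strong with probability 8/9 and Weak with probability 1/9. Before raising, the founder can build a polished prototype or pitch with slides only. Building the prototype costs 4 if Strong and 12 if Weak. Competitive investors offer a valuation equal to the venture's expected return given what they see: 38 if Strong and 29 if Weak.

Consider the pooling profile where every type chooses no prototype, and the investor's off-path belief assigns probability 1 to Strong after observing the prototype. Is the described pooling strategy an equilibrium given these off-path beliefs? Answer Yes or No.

Yes

On path, the investor holds the prior and pays 8/9·38 + 1/9·29 = 37. Off path (the prototype), believing Strong, it pays 38.
Strong: no prototype nets 37; the prototype nets 38 − 4 = 34. Strong stays.
Weak: no prototype nets 37; the prototype nets 38 − 12 = 26. Weak stays.
No type deviates, so pooling is sustained.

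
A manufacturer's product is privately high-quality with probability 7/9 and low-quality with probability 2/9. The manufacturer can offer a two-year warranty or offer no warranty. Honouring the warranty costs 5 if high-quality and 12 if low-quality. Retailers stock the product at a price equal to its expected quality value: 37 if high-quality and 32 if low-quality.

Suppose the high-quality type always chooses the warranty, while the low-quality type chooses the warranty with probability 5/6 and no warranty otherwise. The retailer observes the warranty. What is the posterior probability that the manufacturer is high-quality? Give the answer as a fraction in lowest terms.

21/26

P(the warranty) = (7/9)·1 + (2/9)·(5/6) = 26/27.
By Bayes' rule, P(high-quality | the warranty) = (7/9) / (26/27) = 21/26.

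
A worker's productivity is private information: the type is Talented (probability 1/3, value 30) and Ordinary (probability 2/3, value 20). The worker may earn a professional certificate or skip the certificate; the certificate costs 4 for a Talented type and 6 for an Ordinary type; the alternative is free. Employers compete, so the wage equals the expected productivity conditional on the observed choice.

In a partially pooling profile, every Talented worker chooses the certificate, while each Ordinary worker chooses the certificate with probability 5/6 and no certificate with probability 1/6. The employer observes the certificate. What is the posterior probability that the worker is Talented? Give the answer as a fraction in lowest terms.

3/8

P(the certificate) = (1/3)·1 + (2/3)·(5/6) = 8/9.
By Bayes' rule, P(Talented | the certificate) = (1/3) / (8/9) = 3/8.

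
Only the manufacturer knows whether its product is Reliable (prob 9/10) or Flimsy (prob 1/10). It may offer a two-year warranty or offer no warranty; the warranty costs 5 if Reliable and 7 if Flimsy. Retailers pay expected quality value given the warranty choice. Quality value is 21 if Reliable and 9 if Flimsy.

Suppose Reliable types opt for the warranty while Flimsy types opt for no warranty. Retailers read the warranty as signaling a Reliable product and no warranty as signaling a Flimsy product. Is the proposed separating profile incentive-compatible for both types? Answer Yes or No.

No

Under these beliefs, the warranty earns price 21 and no warranty earns price 9.
Reliable: the warranty nets 21 − 5 = 16; no warranty nets 9. Reliable prefers the warranty.
Flimsy: the warranty nets 21 − 7 = 14; no warranty nets 9. Flimsy would deviate to the warranty.
Flimsy has a profitable deviation, so the profile is not an equilibrium.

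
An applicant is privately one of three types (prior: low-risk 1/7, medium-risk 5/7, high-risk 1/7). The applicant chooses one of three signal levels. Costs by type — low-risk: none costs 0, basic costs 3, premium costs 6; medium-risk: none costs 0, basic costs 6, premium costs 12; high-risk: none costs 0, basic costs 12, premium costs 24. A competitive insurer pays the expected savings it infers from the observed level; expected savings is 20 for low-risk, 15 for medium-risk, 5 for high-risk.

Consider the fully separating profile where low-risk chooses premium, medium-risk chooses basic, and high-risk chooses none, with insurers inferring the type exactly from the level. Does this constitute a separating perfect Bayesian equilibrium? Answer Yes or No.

Separating rebates: premium → 20, basic → 15, none → 5.
low-risk (assigned premium): none: 5 − 0 = 5; basic: 15 − 3 = 12; premium: 20 − 6 = 14. low-risk stays.
medium-risk (assigned basic): none: 5 − 0 = 5; basic: 15 − 6 = 9; premium: 20 − 12 = 8. medium-risk stays.
high-risk (assigned none): none: 5 − 0 = 5; basic: 15 − 12 = 3; premium: 20 − 24 = -4. high-risk stays.
Every type prefers its assigned level; separation holds.

Yes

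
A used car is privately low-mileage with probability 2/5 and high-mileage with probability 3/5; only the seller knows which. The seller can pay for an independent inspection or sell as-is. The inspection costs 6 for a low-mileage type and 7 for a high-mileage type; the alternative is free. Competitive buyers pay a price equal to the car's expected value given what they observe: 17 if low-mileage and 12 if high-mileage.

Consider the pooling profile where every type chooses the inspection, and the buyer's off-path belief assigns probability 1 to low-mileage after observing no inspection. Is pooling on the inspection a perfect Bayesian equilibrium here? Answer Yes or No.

No

On path, the buyer holds the prior and pays 2/5·17 + 3/5·12 = 14. Off path (no inspection), believing low-mileage, it pays 17.
low-mileage: the inspection nets 14 − 6 = 8; no inspection nets 17. low-mileage would deviate.
high-mileage: the inspection nets 14 − 7 = 7; no inspection nets 17. high-mileage would deviate.
A type deviates, so pooling fails.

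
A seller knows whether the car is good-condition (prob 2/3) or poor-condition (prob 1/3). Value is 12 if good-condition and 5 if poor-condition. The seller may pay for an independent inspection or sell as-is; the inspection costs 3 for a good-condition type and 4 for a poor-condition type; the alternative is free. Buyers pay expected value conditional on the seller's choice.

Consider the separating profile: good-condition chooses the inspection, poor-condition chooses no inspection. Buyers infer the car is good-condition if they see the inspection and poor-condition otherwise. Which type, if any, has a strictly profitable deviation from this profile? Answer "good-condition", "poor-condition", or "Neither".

The inspection pays 12; no inspection pays 5.
good-condition: assigned the inspection, nets 12 − 3 = 9; deviating to no inspection nets 5.
poor-condition: assigned no inspection, nets 5; deviating to the inspection nets 12 − 4 = 8.
The poor-condition type gains 3 by deviating.

poor-condition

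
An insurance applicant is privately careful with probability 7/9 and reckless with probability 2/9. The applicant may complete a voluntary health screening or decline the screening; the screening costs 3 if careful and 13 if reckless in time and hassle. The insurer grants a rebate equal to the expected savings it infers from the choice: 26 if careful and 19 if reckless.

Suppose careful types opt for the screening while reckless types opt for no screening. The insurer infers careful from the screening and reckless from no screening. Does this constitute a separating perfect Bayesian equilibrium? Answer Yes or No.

Under these beliefs, the screening earns rebate 26 and no screening earns rebate 19.
careful: the screening nets 26 − 3 = 23; no screening nets 19. careful prefers the screening.
reckless: the screening nets 26 − 13 = 13; no screening nets 19. reckless prefers no screening.
Neither type deviates, so the separating profile is an equilibrium.

Yes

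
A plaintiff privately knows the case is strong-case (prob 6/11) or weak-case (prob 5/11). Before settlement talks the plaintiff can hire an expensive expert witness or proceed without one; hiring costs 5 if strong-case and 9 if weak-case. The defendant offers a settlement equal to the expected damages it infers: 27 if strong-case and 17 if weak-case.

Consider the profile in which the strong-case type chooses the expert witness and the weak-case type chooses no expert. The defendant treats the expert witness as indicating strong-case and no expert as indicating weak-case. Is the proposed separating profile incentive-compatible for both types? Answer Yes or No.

Under these beliefs, the expert witness earns settlement 27 and no expert earns settlement 17.
strong-case: the expert witness nets 27 − 5 = 22; no expert nets 17. strong-case prefers the expert witness.
weak-case: the expert witness nets 27 − 9 = 18; no expert nets 17. weak-case would deviate to the expert witness.
weak-case has a profitable deviation, so the profile is not an equilibrium.

No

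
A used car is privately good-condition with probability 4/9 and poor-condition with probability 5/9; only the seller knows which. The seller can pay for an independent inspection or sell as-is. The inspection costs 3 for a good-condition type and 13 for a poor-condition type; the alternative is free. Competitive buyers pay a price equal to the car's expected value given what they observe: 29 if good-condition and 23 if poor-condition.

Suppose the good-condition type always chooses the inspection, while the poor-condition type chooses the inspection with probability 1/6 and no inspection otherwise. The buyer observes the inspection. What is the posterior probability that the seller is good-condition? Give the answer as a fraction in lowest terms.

24/29

P(the inspection) = (4/9)·1 + (5/9)·(1/6) = 29/54.
By Bayes' rule, P(good-condition | the inspection) = (4/9) / (29/54) = 24/29.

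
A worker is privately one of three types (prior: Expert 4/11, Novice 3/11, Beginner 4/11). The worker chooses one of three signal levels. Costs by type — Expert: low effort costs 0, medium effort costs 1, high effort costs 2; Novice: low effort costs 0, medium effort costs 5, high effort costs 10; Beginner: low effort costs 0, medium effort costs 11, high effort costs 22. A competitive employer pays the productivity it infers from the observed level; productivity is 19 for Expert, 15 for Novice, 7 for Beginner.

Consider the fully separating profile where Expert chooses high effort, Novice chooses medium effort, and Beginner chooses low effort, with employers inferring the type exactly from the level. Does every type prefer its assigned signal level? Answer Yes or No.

Separating wages: high effort → 19, medium effort → 15, low effort → 7.
Expert (assigned high effort): low effort: 7 − 0 = 7; medium effort: 15 − 1 = 14; high effort: 19 − 2 = 17. Expert stays.
Novice (assigned medium effort): low effort: 7 − 0 = 7; medium effort: 15 − 5 = 10; high effort: 19 − 10 = 9. Novice stays.
Beginner (assigned low effort): low effort: 7 − 0 = 7; medium effort: 15 − 11 = 4; high effort: 19 − 22 = -3. Beginner stays.
Every type prefers its assigned level; separation holds.

Yes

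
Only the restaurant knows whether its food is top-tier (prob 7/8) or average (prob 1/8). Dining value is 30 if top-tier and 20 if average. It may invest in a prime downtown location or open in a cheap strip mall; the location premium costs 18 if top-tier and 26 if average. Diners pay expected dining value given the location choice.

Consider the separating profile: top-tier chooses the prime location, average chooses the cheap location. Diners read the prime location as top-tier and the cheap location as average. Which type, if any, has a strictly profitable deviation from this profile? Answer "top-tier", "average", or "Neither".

The prime location pays 30; the cheap location pays 20.
top-tier: assigned the prime location, nets 30 − 18 = 12; deviating to the cheap location nets 20.
average: assigned the cheap location, nets 20; deviating to the prime location nets 30 − 26 = 4.
The top-tier type gains 8 by deviating.

top-tier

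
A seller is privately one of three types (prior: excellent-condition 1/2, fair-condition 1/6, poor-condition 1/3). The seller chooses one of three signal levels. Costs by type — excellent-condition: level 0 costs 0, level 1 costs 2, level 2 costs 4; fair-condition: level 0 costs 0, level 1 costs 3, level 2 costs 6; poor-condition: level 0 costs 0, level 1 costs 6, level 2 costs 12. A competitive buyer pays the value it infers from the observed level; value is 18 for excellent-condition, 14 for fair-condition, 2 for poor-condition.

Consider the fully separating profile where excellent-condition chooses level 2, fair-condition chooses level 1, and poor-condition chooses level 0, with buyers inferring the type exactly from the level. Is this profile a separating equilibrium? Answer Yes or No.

Separating prices: level 2 → 18, level 1 → 14, level 0 → 2.
excellent-condition (assigned level 2): level 0: 2 − 0 = 2; level 1: 14 − 2 = 12; level 2: 18 − 4 = 14. excellent-condition stays.
fair-condition (assigned level 1): level 0: 2 − 0 = 2; level 1: 14 − 3 = 11; level 2: 18 − 6 = 12. fair-condition prefers level 2.
poor-condition (assigned level 0): level 0: 2 − 0 = 2; level 1: 14 − 6 = 8; level 2: 18 − 12 = 6. poor-condition prefers level 1.
At least one type deviates; the separating profile fails.

No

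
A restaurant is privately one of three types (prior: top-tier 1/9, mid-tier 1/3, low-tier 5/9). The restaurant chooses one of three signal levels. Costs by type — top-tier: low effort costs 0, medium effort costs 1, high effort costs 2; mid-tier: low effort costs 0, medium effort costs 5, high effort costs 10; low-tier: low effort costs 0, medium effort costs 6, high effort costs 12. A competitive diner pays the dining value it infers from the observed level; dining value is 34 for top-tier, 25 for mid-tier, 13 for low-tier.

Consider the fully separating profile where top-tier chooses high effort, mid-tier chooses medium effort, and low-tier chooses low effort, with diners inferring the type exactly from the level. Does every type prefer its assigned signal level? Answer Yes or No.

Separating price premiums: high effort → 34, medium effort → 25, low effort → 13.
top-tier (assigned high effort): low effort: 13 − 0 = 13; medium effort: 25 − 1 = 24; high effort: 34 − 2 = 32. top-tier stays.
mid-tier (assigned medium effort): low effort: 13 − 0 = 13; medium effort: 25 − 5 = 20; high effort: 34 − 10 = 24. mid-tier prefers high effort.
low-tier (assigned low effort): low effort: 13 − 0 = 13; medium effort: 25 − 6 = 19; high effort: 34 − 12 = 22. low-tier prefers high effort.
At least one type deviates; the separating profile fails.

No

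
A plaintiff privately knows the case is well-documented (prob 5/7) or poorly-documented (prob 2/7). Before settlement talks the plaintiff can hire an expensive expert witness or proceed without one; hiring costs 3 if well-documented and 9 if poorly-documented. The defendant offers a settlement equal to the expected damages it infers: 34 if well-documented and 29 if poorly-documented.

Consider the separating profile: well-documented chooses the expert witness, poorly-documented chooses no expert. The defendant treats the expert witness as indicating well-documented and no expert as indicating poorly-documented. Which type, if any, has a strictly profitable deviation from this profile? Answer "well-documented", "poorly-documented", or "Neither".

The expert witness pays 34; no expert pays 29.
well-documented: assigned the expert witness, nets 34 − 3 = 31; deviating to no expert nets 29.
poorly-documented: assigned no expert, nets 29; deviating to the expert witness nets 34 − 9 = 25.
Both types strictly prefer their assigned action; no profitable deviation.

Neither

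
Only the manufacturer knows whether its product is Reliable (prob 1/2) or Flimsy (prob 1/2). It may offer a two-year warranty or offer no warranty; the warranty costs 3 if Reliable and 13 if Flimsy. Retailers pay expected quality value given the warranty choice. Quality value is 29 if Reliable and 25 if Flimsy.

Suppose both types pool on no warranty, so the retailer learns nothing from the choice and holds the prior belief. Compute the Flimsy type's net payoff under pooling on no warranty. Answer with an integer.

Pooled price = 1/2·29 + 1/2·25 = 27.
Flimsy pays no cost for no warranty, so net payoff = 27.

27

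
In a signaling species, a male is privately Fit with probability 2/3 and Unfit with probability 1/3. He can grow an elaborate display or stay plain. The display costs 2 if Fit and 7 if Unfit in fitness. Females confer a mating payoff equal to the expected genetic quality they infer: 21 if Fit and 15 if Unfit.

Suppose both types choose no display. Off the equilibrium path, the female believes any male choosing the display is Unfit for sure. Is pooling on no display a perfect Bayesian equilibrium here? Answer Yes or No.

Yes

On path, the female holds the prior and pays 2/3·21 + 1/3·15 = 19. Off path (the display), believing Unfit, it pays 15.
Fit: no display nets 19; the display nets 15 − 2 = 13. Fit stays.
Unfit: no display nets 19; the display nets 15 − 7 = 8. Unfit stays.
No type deviates, so pooling is sustained.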